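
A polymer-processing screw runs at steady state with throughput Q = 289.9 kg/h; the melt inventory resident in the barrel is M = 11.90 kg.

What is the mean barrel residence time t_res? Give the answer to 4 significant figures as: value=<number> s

Throughput in SI: Q_s = 289.9 kg/h ÷ 3600 s/h = 0.0805278 kg/s
Mean residence time: t_res = M/Q_s = 11.90 kg / 0.0805278 kg/s = 147.775 s

value=147.8 s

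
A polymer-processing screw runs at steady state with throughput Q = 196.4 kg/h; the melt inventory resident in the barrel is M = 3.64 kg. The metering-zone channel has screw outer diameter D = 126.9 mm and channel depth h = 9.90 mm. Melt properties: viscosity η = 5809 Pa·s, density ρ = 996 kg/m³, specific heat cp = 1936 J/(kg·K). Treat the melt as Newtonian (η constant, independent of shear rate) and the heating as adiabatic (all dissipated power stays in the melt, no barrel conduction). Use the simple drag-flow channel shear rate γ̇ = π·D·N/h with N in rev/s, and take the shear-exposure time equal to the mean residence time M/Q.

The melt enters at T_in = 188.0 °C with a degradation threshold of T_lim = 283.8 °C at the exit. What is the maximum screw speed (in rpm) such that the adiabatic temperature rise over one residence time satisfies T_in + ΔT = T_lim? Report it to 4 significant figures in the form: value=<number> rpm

value=32.53 rpm

Convert throughput: Q = 196.4 kg/h = 196.4/3600 = 0.0545556 kg/s
t_res = M / Q_s = 3.64 ÷ 0.0545556 = 66.721 s
Convert to metres: D = 0.1269 m, h = 0.0099 m
ΔT_a = T_lim − T_in = 283.8 °C − 188.0 °C = 95.8 K
γ̇_max² = ΔT_a·ρ·cp/(η·t_res) = 95.8·996·1936/(5809·66.721) = 476.614 s⁻²
γ̇_max = √476.614 = 21.8315 s⁻¹
Solve γ̇ = πDN/h for N: N_max = γ̇_max·h/(π·D) = 21.8315 × 0.0099 / (π × 0.1269) = 0.542134 rev/s = 32.5281 rpm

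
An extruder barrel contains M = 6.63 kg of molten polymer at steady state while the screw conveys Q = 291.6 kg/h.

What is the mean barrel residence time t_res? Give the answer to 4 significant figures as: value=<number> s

Throughput in SI: Q_s = 291.6 kg/h ÷ 3600 s/h = 0.081 kg/s
t_res = M / Q_s = 6.63 / 0.081 = 81.8519 s

value=81.85 s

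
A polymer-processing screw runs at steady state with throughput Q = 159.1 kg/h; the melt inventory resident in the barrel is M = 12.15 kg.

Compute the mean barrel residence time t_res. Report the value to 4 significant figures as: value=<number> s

Throughput in SI: Q_s = 159.1 kg/h ÷ 3600 s/h = 0.0441944 kg/s
Mean residence time: t_res = M/Q_s = 12.15 kg / 0.0441944 kg/s = 274.921 s

value=274.9 s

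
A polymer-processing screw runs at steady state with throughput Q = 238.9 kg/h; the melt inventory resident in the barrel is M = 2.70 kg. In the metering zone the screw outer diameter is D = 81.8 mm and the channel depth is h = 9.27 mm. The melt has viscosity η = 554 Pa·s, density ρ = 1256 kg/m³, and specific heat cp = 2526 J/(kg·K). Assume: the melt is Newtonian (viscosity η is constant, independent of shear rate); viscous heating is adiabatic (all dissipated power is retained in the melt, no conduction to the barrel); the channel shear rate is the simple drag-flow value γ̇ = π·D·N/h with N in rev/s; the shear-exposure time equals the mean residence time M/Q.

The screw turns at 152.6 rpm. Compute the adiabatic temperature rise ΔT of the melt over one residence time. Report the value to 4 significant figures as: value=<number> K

value=35.32 K

Convert throughput: Q = 238.9 kg/h = 238.9/3600 = 0.0663611 kg/s
t_res = M / Q_s = 2.70 ÷ 0.0663611 = 40.6865 s
Geometry in metres: D = 81.8 mm → 0.0818 m, h = 9.27 mm → 0.00927 m; screw speed N = 152.6 rpm = 2.54333 rev/s
Shear rate: γ̇ = πDN/h = π·0.0818·2.54333/0.00927 = 70.5061 s⁻¹
ΔT = η·γ̇²·t_res/(ρ·cp) = [554 × 70.5061² × 40.6865] / [1256 × 2526] = 35.3175 K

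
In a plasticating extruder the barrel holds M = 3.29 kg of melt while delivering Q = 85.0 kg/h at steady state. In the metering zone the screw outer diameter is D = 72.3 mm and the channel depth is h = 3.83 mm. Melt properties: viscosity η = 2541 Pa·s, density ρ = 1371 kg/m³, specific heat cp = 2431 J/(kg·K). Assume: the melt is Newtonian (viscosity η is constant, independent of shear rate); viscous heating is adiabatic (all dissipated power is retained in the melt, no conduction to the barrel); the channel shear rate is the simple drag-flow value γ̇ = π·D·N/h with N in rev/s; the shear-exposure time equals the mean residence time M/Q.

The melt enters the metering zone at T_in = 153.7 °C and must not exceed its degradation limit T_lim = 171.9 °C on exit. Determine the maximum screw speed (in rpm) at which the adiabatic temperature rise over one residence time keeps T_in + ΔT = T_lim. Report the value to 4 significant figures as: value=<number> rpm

Q_s = Q / 3600 = 85.0 / 3600 = 0.0236111 kg/s
t_res = M / Q_s = 3.29 ÷ 0.0236111 = 139.341 s
D = 72.3 mm = 0.0723 m;  h = 3.83 mm = 0.00383 m
ΔT_a = T_lim − T_in = 171.9 − 153.7 = 18.2 K
γ̇_max² = ΔT_a·ρ·cp / (η·t_res) = [18.2 × 1371 × 2431] / [2541 × 139.341] = 171.321 s⁻²
γ̇_max = sqrt(171.321) = 13.089 s⁻¹
Solve γ̇ = πDN/h for N: N_max = γ̇_max·h/(π·D) = 13.089 × 0.00383 / (π × 0.0723) = 0.220707 rev/s = 13.2424 rpm

value=13.24 rpm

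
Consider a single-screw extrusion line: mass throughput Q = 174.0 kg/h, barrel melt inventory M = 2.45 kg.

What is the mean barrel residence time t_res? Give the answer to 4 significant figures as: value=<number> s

value=50.69 s

Q_s = Q / 3600 = 174.0 / 3600 = 0.0483333 kg/s
t_res = M / Q_s = 2.45 / 0.0483333 = 50.6897 s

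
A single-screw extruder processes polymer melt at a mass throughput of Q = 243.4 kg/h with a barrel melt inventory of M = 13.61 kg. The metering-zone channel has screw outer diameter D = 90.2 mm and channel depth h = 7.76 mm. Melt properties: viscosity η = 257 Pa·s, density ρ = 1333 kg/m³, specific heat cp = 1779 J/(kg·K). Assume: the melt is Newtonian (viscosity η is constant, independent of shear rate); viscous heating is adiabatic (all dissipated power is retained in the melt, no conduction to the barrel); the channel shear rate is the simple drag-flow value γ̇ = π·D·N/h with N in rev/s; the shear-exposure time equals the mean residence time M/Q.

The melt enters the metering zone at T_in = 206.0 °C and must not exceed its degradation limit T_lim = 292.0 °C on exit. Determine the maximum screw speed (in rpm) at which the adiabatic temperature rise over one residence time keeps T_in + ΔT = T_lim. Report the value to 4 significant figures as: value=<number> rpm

Convert throughput: Q = 243.4 kg/h = 243.4/3600 = 0.0676111 kg/s
t_res = M / Q_s = 13.61 / 0.0676111 = 201.298 s
Geometry in SI: D = 90.2 mm → 0.0902 m, h = 7.76 mm → 0.00776 m
ΔT_a = T_lim − T_in = 292.0 − 206.0 = 86 K
Invert ΔT = ηγ̇²t_res/(ρcp) for γ̇: γ̇_max² = ΔT_a ρ cp / (η t_res) = 86·1333·1779 / (257·201.298) = 3942.13 s⁻²
Take the square root: γ̇_max = √(3942.13) = 62.7864 s⁻¹
Solve γ̇ = πDN/h for N: N_max = γ̇_max·h/(π·D) = 62.7864 × 0.00776 / (π × 0.0902) = 1.71938 rev/s = 103.163 rpm

value=103.2 rpm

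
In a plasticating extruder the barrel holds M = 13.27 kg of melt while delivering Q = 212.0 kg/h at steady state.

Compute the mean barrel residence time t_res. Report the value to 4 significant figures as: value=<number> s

value=225.3 s

Q_s = Q / 3600 = 212.0 / 3600 = 0.0588889 kg/s
t_res = M / Q_s = 13.27 / 0.0588889 = 225.34 s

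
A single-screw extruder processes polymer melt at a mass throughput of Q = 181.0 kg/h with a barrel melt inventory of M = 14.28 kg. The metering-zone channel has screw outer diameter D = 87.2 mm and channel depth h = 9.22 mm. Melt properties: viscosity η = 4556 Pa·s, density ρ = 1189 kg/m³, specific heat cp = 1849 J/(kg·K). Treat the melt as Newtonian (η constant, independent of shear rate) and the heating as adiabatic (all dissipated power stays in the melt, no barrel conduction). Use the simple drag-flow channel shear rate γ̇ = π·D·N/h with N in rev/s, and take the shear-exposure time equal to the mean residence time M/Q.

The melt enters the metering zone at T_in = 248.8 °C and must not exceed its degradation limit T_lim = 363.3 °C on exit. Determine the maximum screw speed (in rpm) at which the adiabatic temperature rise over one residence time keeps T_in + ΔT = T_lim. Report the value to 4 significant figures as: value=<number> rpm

value=28.17 rpm

Throughput in SI: Q_s = 181.0 kg/h ÷ 3600 s/h = 0.0502778 kg/s
Mean residence time: t_res = M/Q_s = 14.28 kg / 0.0502778 kg/s = 284.022 s
Convert to metres: D = 0.0872 m, h = 0.00922 m
Allowable rise: ΔT_a = T_lim − T_in = 363.3 − 248.8 = 114.5 K
γ̇_max² = ΔT_a·ρ·cp / (η·t_res) = [114.5 × 1189 × 1849] / [4556 × 284.022] = 194.531 s⁻²
γ̇_max = √194.531 = 13.9474 s⁻¹
N_max = γ̇_max h / (πD) = 13.9474·0.00922/(π·0.0872) = 0.469417 rev/s → ×60 = 28.165 rpm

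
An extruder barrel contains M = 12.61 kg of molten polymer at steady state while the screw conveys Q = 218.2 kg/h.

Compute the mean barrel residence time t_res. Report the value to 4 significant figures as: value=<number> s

Convert throughput: Q = 218.2 kg/h = 218.2/3600 = 0.0606111 kg/s
t_res = M / Q_s = 12.61 / 0.0606111 = 208.048 s

value=208.0 s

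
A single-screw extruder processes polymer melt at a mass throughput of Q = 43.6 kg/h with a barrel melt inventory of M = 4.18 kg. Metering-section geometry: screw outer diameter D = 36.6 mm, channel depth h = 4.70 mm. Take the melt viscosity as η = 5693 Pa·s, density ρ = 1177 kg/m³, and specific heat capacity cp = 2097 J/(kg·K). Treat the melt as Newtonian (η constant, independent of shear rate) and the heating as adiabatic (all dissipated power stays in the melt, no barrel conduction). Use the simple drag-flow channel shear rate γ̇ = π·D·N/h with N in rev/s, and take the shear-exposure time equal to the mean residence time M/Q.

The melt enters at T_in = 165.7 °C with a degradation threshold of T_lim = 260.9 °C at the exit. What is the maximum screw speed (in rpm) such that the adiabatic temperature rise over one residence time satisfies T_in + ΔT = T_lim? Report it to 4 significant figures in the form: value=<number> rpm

value=26.82 rpm

Convert throughput: Q = 43.6 kg/h = 43.6/3600 = 0.0121111 kg/s
t_res = M / Q_s = 4.18 / 0.0121111 = 345.138 s
D = 36.6 mm = 0.0366 m;  h = 4.70 mm = 0.0047 m
ΔT_a = T_lim − T_in = 260.9 °C − 165.7 °C = 95.2 K
γ̇_max² = ΔT_a·ρ·cp/(η·t_res) = 95.2·1177·2097/(5693·345.138) = 119.585 s⁻²
γ̇_max = sqrt(119.585) = 10.9355 s⁻¹
Solve γ̇ = πDN/h for N: N_max = γ̇_max·h/(π·D) = 10.9355 × 0.0047 / (π × 0.0366) = 0.446999 rev/s = 26.8199 rpm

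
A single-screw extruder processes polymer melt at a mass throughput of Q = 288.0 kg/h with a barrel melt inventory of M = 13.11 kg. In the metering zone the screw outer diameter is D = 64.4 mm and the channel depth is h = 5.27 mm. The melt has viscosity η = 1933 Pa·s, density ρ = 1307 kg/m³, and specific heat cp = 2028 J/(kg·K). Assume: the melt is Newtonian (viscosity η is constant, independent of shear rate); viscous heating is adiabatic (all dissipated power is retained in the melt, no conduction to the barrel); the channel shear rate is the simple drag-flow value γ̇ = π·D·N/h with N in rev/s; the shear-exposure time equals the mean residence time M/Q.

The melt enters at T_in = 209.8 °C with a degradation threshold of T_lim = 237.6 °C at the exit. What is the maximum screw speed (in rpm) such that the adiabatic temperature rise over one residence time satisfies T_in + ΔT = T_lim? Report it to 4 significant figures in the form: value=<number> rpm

Q_s = Q / 3600 = 288.0 / 3600 = 0.08 kg/s
t_res = M / Q_s = 13.11 / 0.08 = 163.875 s
Convert to metres: D = 0.0644 m, h = 0.00527 m
ΔT_a = T_lim − T_in = 237.6 − 209.8 = 27.8 K
Invert ΔT = ηγ̇²t_res/(ρcp) for γ̇: γ̇_max² = ΔT_a ρ cp / (η t_res) = 27.8·1307·2028 / (1933·163.875) = 232.618 s⁻²
γ̇_max = sqrt(232.618) = 15.2518 s⁻¹
N_max = γ̇_max·h / (π·D) = 15.2518 · 0.00527 / (π · 0.0644) = 0.39728 rev/s = 23.8368 rpm

value=23.84 rpm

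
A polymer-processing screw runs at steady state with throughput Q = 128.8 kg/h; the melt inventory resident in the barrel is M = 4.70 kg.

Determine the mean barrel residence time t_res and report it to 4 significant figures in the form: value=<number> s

value=131.4 s

Throughput in SI: Q_s = 128.8 kg/h ÷ 3600 s/h = 0.0357778 kg/s
t_res = M / Q_s = 4.70 ÷ 0.0357778 = 131.366 s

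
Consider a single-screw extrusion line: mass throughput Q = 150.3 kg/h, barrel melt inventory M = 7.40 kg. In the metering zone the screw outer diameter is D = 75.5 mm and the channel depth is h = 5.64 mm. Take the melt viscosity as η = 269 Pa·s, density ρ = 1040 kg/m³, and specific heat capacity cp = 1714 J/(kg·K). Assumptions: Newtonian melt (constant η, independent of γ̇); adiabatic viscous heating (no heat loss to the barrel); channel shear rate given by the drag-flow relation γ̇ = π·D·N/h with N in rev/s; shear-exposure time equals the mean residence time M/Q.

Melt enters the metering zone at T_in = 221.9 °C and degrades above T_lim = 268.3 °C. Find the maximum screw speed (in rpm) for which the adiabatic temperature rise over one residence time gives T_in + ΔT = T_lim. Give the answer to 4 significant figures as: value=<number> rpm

value=59.42 rpm

Convert throughput: Q = 150.3 kg/h = 150.3/3600 = 0.04175 kg/s
t_res = M / Q_s = 7.40 / 0.04175 = 177.246 s
Convert to metres: D = 0.0755 m, h = 0.00564 m
Allowable rise: ΔT_a = T_lim − T_in = 268.3 − 221.9 = 46.4 K
γ̇_max² = ΔT_a·ρ·cp / (η·t_res) = [46.4 × 1040 × 1714] / [269 × 177.246] = 1734.74 s⁻²
γ̇_max = sqrt(1734.74) = 41.6502 s⁻¹
N_max = γ̇_max·h / (π·D) = 41.6502 · 0.00564 / (π · 0.0755) = 0.990375 rev/s = 59.4225 rpm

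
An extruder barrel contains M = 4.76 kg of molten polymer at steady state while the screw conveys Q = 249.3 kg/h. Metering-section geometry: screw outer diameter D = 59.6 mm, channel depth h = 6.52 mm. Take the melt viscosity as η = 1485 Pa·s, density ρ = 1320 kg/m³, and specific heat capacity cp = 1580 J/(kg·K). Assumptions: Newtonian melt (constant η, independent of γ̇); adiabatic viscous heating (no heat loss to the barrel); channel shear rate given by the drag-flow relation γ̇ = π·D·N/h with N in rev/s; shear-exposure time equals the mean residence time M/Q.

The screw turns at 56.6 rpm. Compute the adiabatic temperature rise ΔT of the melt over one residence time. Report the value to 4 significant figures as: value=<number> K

value=35.92 K

Convert throughput: Q = 249.3 kg/h = 249.3/3600 = 0.06925 kg/s
t_res = M / Q_s = 4.76 ÷ 0.06925 = 68.7365 s
D = 59.6 mm = 0.0596 m;  h = 6.52 mm = 0.00652 m;  N = 56.6 rpm / 60 = 0.943333 rev/s
γ̇ = π D N / h = (π)(0.0596)(0.943333) / 0.00652 = 27.0903 s⁻¹
Adiabatic rise: ΔT = η γ̇² t_res / (ρ cp) = 1485·(27.0903)²·68.7365 / (1320·1580) = 35.9178 K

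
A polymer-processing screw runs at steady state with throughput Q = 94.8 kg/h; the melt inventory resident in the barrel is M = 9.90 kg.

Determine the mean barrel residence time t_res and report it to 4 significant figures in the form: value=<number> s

Q_s = Q / 3600 = 94.8 / 3600 = 0.0263333 kg/s
t_res = M / Q_s = 9.90 / 0.0263333 = 375.949 s

value=375.9 s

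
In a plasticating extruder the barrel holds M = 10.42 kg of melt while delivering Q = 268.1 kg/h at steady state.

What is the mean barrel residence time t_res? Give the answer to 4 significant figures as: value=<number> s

Throughput in SI: Q_s = 268.1 kg/h ÷ 3600 s/h = 0.0744722 kg/s
Mean residence time: t_res = M/Q_s = 10.42 kg / 0.0744722 kg/s = 139.918 s

value=139.9 s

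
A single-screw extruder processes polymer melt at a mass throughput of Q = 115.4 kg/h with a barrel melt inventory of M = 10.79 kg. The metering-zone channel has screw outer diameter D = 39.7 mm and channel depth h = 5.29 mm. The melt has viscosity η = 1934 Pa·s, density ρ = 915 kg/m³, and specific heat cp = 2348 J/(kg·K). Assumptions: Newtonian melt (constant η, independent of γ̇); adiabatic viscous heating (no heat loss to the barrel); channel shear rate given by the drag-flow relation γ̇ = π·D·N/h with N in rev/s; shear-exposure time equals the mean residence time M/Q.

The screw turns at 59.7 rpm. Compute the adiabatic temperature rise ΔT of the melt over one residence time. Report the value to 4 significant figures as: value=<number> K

value=166.8 K

Q_s = Q / 3600 = 115.4 / 3600 = 0.0320556 kg/s
t_res = M / Q_s = 10.79 / 0.0320556 = 336.603 s
Geometry in metres: D = 39.7 mm → 0.0397 m, h = 5.29 mm → 0.00529 m; screw speed N = 59.7 rpm = 0.995 rev/s
γ̇ = π·D·N / h = π · 0.0397 · 0.995 / 0.00529 = 23.4589 s⁻¹
ΔT = η·γ̇²·t_res/(ρ·cp) = [1934 × 23.4589² × 336.603] / [915 × 2348] = 166.752 K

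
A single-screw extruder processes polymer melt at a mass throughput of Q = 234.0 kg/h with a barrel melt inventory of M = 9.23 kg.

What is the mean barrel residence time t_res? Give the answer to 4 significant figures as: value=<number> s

Convert throughput: Q = 234.0 kg/h = 234.0/3600 = 0.065 kg/s
t_res = M / Q_s = 9.23 / 0.065 = 142 s

value=142.0 s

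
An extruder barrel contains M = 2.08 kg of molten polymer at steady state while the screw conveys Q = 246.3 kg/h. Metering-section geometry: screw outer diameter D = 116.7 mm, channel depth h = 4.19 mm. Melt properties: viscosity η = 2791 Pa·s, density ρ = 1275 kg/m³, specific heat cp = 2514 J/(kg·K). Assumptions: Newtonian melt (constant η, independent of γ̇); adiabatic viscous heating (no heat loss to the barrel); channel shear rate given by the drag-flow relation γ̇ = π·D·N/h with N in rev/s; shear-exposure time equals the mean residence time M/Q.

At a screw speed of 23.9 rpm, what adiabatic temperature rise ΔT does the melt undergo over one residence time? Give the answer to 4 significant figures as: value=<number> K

value=32.16 K

Convert throughput: Q = 246.3 kg/h = 246.3/3600 = 0.0684167 kg/s
t_res = M / Q_s = 2.08 ÷ 0.0684167 = 30.4019 s
Geometry in metres: D = 116.7 mm → 0.1167 m, h = 4.19 mm → 0.00419 m; screw speed N = 23.9 rpm = 0.398333 rev/s
γ̇ = π D N / h = (π)(0.1167)(0.398333) / 0.00419 = 34.8541 s⁻¹
Adiabatic rise: ΔT = η γ̇² t_res / (ρ cp) = 2791·(34.8541)²·30.4019 / (1275·2514) = 32.1583 K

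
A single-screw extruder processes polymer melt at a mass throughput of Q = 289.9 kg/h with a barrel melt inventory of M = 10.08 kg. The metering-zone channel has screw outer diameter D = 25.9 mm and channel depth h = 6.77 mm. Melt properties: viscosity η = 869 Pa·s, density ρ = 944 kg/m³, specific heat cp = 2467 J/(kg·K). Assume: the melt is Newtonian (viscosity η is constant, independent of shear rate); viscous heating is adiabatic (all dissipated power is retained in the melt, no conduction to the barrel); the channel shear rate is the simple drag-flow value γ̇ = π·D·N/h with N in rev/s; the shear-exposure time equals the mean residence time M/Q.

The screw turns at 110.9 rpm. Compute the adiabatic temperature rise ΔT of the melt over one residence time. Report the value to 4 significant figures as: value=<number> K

Q_s = Q / 3600 = 289.9 / 3600 = 0.0805278 kg/s
t_res = M / Q_s = 10.08 ÷ 0.0805278 = 125.174 s
Geometry in metres: D = 25.9 mm → 0.0259 m, h = 6.77 mm → 0.00677 m; screw speed N = 110.9 rpm = 1.84833 rev/s
Shear rate: γ̇ = πDN/h = π·0.0259·1.84833/0.00677 = 22.2147 s⁻¹
Adiabatic rise: ΔT = η γ̇² t_res / (ρ cp) = 869·(22.2147)²·125.174 / (944·2467) = 23.0503 K

value=23.05 K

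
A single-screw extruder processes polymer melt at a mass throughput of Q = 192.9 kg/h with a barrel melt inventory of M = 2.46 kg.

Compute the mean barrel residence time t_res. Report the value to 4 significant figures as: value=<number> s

value=45.91 s

Q_s = Q / 3600 = 192.9 / 3600 = 0.0535833 kg/s
t_res = M / Q_s = 2.46 ÷ 0.0535833 = 45.9098 s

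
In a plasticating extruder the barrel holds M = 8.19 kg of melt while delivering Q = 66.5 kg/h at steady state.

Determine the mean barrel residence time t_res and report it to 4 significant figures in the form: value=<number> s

Q_s = Q / 3600 = 66.5 / 3600 = 0.0184722 kg/s
t_res = M / Q_s = 8.19 ÷ 0.0184722 = 443.368 s

value=443.4 s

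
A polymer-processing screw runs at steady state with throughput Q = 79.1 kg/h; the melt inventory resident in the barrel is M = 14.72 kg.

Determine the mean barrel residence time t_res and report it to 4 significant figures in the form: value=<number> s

Q_s = Q / 3600 = 79.1 / 3600 = 0.0219722 kg/s
Mean residence time: t_res = M/Q_s = 14.72 kg / 0.0219722 kg/s = 669.937 s

value=669.9 s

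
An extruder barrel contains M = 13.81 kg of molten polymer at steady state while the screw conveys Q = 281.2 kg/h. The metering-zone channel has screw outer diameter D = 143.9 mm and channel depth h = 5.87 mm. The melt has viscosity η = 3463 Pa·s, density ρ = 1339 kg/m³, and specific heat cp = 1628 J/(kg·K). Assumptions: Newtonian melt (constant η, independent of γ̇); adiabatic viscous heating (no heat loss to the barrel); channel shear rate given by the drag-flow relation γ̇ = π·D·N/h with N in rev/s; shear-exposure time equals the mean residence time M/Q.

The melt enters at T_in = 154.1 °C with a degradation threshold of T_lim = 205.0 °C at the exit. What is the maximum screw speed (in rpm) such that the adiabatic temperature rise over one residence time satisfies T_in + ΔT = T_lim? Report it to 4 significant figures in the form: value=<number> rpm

Throughput in SI: Q_s = 281.2 kg/h ÷ 3600 s/h = 0.0781111 kg/s
t_res = M / Q_s = 13.81 ÷ 0.0781111 = 176.799 s
Convert to metres: D = 0.1439 m, h = 0.00587 m
ΔT_a = T_lim − T_in = 205.0 °C − 154.1 °C = 50.9 K
Invert ΔT = ηγ̇²t_res/(ρcp) for γ̇: γ̇_max² = ΔT_a ρ cp / (η t_res) = 50.9·1339·1628 / (3463·176.799) = 181.226 s⁻²
γ̇_max = sqrt(181.226) = 13.462 s⁻¹
N_max = γ̇_max·h / (π·D) = 13.462 · 0.00587 / (π · 0.1439) = 0.174798 rev/s = 10.4879 rpm

value=10.49 rpm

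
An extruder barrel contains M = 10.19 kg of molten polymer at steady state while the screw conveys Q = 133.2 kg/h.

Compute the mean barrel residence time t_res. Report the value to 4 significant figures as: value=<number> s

value=275.4 s

Throughput in SI: Q_s = 133.2 kg/h ÷ 3600 s/h = 0.037 kg/s
t_res = M / Q_s = 10.19 / 0.037 = 275.405 s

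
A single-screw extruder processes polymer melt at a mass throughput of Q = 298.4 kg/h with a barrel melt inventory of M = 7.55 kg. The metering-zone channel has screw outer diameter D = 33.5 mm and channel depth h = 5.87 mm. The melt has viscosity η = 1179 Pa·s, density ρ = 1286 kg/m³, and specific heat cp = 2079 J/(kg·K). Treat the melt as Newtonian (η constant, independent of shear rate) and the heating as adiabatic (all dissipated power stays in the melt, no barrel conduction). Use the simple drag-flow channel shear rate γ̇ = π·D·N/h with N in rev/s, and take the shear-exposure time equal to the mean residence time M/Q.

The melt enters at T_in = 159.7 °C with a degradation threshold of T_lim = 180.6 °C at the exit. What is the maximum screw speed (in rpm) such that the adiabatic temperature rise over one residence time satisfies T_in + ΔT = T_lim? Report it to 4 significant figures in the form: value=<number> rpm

Q_s = Q / 3600 = 298.4 / 3600 = 0.0828889 kg/s
Mean residence time: t_res = M/Q_s = 7.55 kg / 0.0828889 kg/s = 91.0858 s
Geometry in SI: D = 33.5 mm → 0.0335 m, h = 5.87 mm → 0.00587 m
ΔT_a = T_lim − T_in = 180.6 °C − 159.7 °C = 20.9 K
Invert ΔT = ηγ̇²t_res/(ρcp) for γ̇: γ̇_max² = ΔT_a ρ cp / (η t_res) = 20.9·1286·2079 / (1179·91.0858) = 520.328 s⁻²
Take the square root: γ̇_max = √(520.328) = 22.8107 s⁻¹
N_max = γ̇_max·h / (π·D) = 22.8107 · 0.00587 / (π · 0.0335) = 1.27228 rev/s = 76.3367 rpm

value=76.34 rpm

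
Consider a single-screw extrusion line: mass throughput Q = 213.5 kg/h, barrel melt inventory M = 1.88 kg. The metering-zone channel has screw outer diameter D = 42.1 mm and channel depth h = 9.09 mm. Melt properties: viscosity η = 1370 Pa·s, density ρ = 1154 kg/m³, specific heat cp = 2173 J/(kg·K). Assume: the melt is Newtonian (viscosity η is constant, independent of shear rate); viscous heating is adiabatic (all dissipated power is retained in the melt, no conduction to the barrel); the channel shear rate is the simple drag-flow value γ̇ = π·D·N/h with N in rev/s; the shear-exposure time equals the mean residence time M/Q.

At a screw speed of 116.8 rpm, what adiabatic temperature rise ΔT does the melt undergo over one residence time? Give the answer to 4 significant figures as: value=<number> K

value=13.89 K

Throughput in SI: Q_s = 213.5 kg/h ÷ 3600 s/h = 0.0593056 kg/s
t_res = M / Q_s = 1.88 ÷ 0.0593056 = 31.7002 s
D = 42.1 mm = 0.0421 m;  h = 9.09 mm = 0.00909 m;  N = 116.8 rpm / 60 = 1.94667 rev/s
γ̇ = π·D·N / h = π · 0.0421 · 1.94667 / 0.00909 = 28.3243 s⁻¹
ΔT = η·γ̇²·t_res/(ρ·cp) = [1370 × 28.3243² × 31.7002] / [1154 × 2173] = 13.8943 K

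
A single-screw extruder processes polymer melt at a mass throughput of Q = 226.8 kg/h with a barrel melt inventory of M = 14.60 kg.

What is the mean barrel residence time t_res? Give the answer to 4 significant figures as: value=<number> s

value=231.7 s

Throughput in SI: Q_s = 226.8 kg/h ÷ 3600 s/h = 0.063 kg/s
Mean residence time: t_res = M/Q_s = 14.60 kg / 0.063 kg/s = 231.746 s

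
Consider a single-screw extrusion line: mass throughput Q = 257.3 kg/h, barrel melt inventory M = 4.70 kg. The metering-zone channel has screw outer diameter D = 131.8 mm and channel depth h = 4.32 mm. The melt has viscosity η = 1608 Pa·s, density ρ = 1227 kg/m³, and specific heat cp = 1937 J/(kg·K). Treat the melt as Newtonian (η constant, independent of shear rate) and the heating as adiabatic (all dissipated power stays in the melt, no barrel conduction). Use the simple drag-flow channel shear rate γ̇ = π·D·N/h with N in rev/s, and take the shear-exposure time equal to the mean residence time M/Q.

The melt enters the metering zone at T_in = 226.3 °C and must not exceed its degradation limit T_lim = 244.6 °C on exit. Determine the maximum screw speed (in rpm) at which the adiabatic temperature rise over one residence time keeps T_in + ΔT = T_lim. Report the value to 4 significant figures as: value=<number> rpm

value=12.70 rpm

Q_s = Q / 3600 = 257.3 / 3600 = 0.0714722 kg/s
t_res = M / Q_s = 4.70 / 0.0714722 = 65.7598 s
Convert to metres: D = 0.1318 m, h = 0.00432 m
ΔT_a = T_lim − T_in = 244.6 − 226.3 = 18.3 K
Invert ΔT = ηγ̇²t_res/(ρcp) for γ̇: γ̇_max² = ΔT_a ρ cp / (η t_res) = 18.3·1227·1937 / (1608·65.7598) = 411.319 s⁻²
Take the square root: γ̇_max = √(411.319) = 20.281 s⁻¹
N_max = γ̇_max·h / (π·D) = 20.281 · 0.00432 / (π · 0.1318) = 0.211596 rev/s = 12.6958 rpm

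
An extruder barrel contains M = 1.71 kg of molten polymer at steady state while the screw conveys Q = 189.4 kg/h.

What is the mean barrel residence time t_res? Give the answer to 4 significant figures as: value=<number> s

value=32.50 s

Convert throughput: Q = 189.4 kg/h = 189.4/3600 = 0.0526111 kg/s
t_res = M / Q_s = 1.71 / 0.0526111 = 32.5026 s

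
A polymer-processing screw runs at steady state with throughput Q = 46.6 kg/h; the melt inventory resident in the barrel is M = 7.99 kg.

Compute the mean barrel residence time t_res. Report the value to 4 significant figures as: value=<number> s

Convert throughput: Q = 46.6 kg/h = 46.6/3600 = 0.0129444 kg/s
t_res = M / Q_s = 7.99 / 0.0129444 = 617.253 s

value=617.3 s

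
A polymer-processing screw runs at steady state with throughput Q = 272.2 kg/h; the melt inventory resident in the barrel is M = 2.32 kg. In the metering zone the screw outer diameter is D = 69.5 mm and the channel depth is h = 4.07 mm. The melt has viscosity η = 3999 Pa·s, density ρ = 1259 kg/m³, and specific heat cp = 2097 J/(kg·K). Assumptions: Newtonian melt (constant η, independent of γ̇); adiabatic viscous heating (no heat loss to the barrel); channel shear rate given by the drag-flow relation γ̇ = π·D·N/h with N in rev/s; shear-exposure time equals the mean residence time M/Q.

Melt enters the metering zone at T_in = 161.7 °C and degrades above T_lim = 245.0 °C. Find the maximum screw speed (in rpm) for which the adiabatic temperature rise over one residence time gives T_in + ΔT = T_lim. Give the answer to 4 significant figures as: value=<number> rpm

Q_s = Q / 3600 = 272.2 / 3600 = 0.0756111 kg/s
t_res = M / Q_s = 2.32 / 0.0756111 = 30.6833 s
D = 69.5 mm = 0.0695 m;  h = 4.07 mm = 0.00407 m
ΔT_a = T_lim − T_in = 245.0 − 161.7 = 83.3 K
Invert ΔT = ηγ̇²t_res/(ρcp) for γ̇: γ̇_max² = ΔT_a ρ cp / (η t_res) = 83.3·1259·2097 / (3999·30.6833) = 1792.32 s⁻²
γ̇_max = sqrt(1792.32) = 42.3358 s⁻¹
N_max = γ̇_max·h / (π·D) = 42.3358 · 0.00407 / (π · 0.0695) = 0.789164 rev/s = 47.3499 rpm

value=47.35 rpm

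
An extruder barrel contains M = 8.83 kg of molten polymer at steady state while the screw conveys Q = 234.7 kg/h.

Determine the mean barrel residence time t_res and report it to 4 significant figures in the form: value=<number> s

value=135.4 s

Convert throughput: Q = 234.7 kg/h = 234.7/3600 = 0.0651944 kg/s
t_res = M / Q_s = 8.83 / 0.0651944 = 135.441 s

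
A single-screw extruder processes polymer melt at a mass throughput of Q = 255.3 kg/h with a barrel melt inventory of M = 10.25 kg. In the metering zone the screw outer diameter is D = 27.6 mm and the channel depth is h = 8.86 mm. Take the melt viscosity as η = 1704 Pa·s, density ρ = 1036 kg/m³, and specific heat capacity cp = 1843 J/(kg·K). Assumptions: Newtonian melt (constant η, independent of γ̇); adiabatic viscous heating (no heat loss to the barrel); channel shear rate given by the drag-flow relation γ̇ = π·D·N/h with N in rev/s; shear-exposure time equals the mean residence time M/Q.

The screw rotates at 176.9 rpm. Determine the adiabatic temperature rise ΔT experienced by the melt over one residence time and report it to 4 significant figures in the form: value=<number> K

value=107.4 K

Throughput in SI: Q_s = 255.3 kg/h ÷ 3600 s/h = 0.0709167 kg/s
t_res = M / Q_s = 10.25 / 0.0709167 = 144.536 s
Convert to SI: D = 0.0276 m, h = 0.00886 m, N = 176.9/60 = 2.94833 rev/s
γ̇ = π D N / h = (π)(0.0276)(2.94833) / 0.00886 = 28.8537 s⁻¹
ΔT = η·γ̇²·t_res/(ρ·cp) = [1704 × 28.8537² × 144.536] / [1036 × 1843] = 107.39 K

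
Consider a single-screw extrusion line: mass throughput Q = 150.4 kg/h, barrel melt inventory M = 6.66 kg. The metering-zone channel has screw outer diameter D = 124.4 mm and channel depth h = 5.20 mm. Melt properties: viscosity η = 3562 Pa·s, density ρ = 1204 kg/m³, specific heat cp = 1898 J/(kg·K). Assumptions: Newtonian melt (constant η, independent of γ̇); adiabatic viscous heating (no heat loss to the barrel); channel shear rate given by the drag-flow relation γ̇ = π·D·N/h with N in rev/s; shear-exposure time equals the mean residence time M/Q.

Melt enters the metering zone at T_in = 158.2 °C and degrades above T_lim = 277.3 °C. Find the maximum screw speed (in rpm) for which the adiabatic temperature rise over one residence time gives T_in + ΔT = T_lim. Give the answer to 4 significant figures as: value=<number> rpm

value=17.48 rpm

Q_s = Q / 3600 = 150.4 / 3600 = 0.0417778 kg/s
t_res = M / Q_s = 6.66 / 0.0417778 = 159.415 s
Geometry in SI: D = 124.4 mm → 0.1244 m, h = 5.20 mm → 0.0052 m
Allowable rise: ΔT_a = T_lim − T_in = 277.3 − 158.2 = 119.1 K
γ̇_max² = ΔT_a·ρ·cp / (η·t_res) = [119.1 × 1204 × 1898] / [3562 × 159.415] = 479.305 s⁻²
γ̇_max = √479.305 = 21.893 s⁻¹
N_max = γ̇_max·h / (π·D) = 21.893 · 0.0052 / (π · 0.1244) = 0.291299 rev/s = 17.4779 rpm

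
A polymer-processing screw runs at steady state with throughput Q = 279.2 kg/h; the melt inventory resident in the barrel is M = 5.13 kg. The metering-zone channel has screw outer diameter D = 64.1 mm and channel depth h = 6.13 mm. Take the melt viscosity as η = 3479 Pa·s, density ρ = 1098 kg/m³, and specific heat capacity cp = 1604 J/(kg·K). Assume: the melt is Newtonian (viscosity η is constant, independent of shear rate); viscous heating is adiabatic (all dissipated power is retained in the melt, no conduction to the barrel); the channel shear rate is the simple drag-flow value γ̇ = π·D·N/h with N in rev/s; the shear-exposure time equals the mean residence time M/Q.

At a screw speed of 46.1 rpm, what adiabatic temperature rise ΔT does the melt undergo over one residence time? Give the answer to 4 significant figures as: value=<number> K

value=83.24 K

Throughput in SI: Q_s = 279.2 kg/h ÷ 3600 s/h = 0.0775556 kg/s
t_res = M / Q_s = 5.13 ÷ 0.0775556 = 66.1461 s
Convert to SI: D = 0.0641 m, h = 0.00613 m, N = 46.1/60 = 0.768333 rev/s
γ̇ = π·D·N / h = π · 0.0641 · 0.768333 / 0.00613 = 25.2405 s⁻¹
ΔT = η·γ̇²·t_res/(ρ·cp) = [3479 × 25.2405² × 66.1461] / [1098 × 1604] = 83.2427 K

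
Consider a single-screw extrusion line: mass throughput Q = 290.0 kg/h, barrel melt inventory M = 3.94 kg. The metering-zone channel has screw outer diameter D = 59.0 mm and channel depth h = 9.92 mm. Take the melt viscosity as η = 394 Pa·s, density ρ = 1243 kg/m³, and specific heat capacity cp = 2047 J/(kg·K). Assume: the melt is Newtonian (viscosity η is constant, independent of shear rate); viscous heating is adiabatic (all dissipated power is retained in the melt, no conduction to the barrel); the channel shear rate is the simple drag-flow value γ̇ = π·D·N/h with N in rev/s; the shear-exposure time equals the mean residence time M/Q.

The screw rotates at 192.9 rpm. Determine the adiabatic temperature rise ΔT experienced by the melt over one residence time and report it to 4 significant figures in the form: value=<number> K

value=27.33 K

Convert throughput: Q = 290.0 kg/h = 290.0/3600 = 0.0805556 kg/s
Mean residence time: t_res = M/Q_s = 3.94 kg / 0.0805556 kg/s = 48.9103 s
D = 59.0 mm = 0.059 m;  h = 9.92 mm = 0.00992 m;  N = 192.9 rpm / 60 = 3.215 rev/s
γ̇ = π D N / h = (π)(0.059)(3.215) / 0.00992 = 60.0719 s⁻¹
Adiabatic rise: ΔT = η γ̇² t_res / (ρ cp) = 394·(60.0719)²·48.9103 / (1243·2047) = 27.3307 K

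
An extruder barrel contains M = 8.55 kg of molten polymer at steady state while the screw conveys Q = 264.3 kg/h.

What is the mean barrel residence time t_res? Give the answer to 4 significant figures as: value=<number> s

value=116.5 s

Convert throughput: Q = 264.3 kg/h = 264.3/3600 = 0.0734167 kg/s
t_res = M / Q_s = 8.55 ÷ 0.0734167 = 116.459 s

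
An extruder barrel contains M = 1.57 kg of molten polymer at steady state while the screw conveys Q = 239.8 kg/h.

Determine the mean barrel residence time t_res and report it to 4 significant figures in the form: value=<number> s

value=23.57 s

Throughput in SI: Q_s = 239.8 kg/h ÷ 3600 s/h = 0.0666111 kg/s
t_res = M / Q_s = 1.57 ÷ 0.0666111 = 23.5696 s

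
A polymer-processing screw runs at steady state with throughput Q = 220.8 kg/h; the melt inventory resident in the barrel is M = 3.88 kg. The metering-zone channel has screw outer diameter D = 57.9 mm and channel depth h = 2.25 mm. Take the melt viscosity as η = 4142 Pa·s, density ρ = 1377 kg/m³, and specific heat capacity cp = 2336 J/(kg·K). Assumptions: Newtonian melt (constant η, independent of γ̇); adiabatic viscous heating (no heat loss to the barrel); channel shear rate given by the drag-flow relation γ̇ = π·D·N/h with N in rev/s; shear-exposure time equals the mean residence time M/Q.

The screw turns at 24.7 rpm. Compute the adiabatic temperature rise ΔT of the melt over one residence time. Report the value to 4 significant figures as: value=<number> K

value=90.22 K

Q_s = Q / 3600 = 220.8 / 3600 = 0.0613333 kg/s
t_res = M / Q_s = 3.88 ÷ 0.0613333 = 63.2609 s
Convert to SI: D = 0.0579 m, h = 0.00225 m, N = 24.7/60 = 0.411667 rev/s
Shear rate: γ̇ = πDN/h = π·0.0579·0.411667/0.00225 = 33.2806 s⁻¹
Adiabatic rise: ΔT = η γ̇² t_res / (ρ cp) = 4142·(33.2806)²·63.2609 / (1377·2336) = 90.2239 K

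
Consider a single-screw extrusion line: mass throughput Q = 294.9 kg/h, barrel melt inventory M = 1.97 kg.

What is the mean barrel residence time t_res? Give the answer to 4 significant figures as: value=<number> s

Convert throughput: Q = 294.9 kg/h = 294.9/3600 = 0.0819167 kg/s
t_res = M / Q_s = 1.97 / 0.0819167 = 24.0488 s

value=24.05 s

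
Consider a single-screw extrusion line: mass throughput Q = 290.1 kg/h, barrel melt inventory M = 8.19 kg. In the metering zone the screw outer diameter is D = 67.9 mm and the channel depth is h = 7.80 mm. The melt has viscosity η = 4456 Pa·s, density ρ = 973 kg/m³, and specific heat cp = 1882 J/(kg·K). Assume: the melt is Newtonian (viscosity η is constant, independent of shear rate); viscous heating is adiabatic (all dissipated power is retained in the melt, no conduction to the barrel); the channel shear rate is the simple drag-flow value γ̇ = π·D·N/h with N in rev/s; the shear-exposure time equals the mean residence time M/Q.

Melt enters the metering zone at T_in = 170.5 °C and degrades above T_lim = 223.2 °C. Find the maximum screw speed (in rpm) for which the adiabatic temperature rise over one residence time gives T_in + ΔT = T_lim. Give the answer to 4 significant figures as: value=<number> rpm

value=32.03 rpm

Q_s = Q / 3600 = 290.1 / 3600 = 0.0805833 kg/s
t_res = M / Q_s = 8.19 / 0.0805833 = 101.634 s
Geometry in SI: D = 67.9 mm → 0.0679 m, h = 7.80 mm → 0.0078 m
ΔT_a = T_lim − T_in = 223.2 °C − 170.5 °C = 52.7 K
Invert ΔT = ηγ̇²t_res/(ρcp) for γ̇: γ̇_max² = ΔT_a ρ cp / (η t_res) = 52.7·973·1882 / (4456·101.634) = 213.088 s⁻²
Take the square root: γ̇_max = √(213.088) = 14.5975 s⁻¹
N_max = γ̇_max·h / (π·D) = 14.5975 · 0.0078 / (π · 0.0679) = 0.53377 rev/s = 32.0262 rpm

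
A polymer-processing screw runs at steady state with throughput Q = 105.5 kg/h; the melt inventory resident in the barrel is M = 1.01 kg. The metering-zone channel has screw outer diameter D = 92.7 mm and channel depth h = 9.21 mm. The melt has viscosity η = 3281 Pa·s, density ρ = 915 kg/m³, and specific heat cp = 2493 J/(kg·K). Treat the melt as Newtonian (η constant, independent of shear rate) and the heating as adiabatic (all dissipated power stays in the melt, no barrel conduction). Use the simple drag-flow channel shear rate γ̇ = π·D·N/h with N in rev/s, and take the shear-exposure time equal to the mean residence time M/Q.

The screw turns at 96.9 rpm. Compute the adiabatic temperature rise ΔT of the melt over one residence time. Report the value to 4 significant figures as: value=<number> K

value=129.3 K

Throughput in SI: Q_s = 105.5 kg/h ÷ 3600 s/h = 0.0293056 kg/s
t_res = M / Q_s = 1.01 ÷ 0.0293056 = 34.4645 s
Geometry in metres: D = 92.7 mm → 0.0927 m, h = 9.21 mm → 0.00921 m; screw speed N = 96.9 rpm = 1.615 rev/s
γ̇ = π·D·N / h = π · 0.0927 · 1.615 / 0.00921 = 51.0673 s⁻¹
ΔT = η·γ̇²·t_res / (ρ·cp) = 3281 · (51.0673)² · 34.4645 / (915 · 2493) = 129.276 K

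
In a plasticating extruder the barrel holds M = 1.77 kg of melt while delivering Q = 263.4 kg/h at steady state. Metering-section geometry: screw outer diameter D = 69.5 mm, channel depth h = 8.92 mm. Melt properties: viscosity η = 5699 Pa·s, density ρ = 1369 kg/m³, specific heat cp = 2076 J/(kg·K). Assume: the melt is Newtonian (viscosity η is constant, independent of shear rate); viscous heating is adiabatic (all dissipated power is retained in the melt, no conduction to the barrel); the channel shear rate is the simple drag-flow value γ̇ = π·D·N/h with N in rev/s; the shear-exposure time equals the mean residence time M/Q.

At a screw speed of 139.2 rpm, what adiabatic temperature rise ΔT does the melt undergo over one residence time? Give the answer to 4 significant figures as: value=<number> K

value=156.4 K

Throughput in SI: Q_s = 263.4 kg/h ÷ 3600 s/h = 0.0731667 kg/s
t_res = M / Q_s = 1.77 / 0.0731667 = 24.1913 s
Convert to SI: D = 0.0695 m, h = 0.00892 m, N = 139.2/60 = 2.32 rev/s
γ̇ = π·D·N / h = π · 0.0695 · 2.32 / 0.00892 = 56.7882 s⁻¹
ΔT = η·γ̇²·t_res/(ρ·cp) = [5699 × 56.7882² × 24.1913] / [1369 × 2076] = 156.438 K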